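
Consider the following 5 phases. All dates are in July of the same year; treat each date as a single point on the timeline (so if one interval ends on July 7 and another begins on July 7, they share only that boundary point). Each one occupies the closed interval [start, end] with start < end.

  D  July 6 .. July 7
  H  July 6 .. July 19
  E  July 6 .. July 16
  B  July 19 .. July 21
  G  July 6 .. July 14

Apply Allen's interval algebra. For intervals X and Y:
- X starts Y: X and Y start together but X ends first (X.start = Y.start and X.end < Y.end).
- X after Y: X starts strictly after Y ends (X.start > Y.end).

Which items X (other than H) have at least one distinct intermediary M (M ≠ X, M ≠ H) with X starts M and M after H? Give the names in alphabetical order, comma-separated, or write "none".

none

Target H = [July 6, July 19].
Intermediaries M with M after H: none.
Union: none.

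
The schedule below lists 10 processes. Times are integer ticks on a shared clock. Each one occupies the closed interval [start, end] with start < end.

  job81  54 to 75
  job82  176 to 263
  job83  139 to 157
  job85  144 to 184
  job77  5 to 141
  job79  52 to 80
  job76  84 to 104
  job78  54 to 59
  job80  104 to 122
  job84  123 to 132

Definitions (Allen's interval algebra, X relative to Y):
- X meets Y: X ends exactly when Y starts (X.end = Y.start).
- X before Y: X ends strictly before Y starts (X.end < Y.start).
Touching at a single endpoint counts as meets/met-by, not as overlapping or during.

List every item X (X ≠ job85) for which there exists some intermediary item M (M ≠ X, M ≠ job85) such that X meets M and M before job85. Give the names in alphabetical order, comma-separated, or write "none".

job76

Target job85 = [144, 184].
Intermediaries M with M before job85: job76, job77, job78, job79, job80, job81, job84.
Via job76 — items with X meets job76: none.
Via job77 — items with X meets job77: none.
Via job78 — items with X meets job78: none.
Via job79 — items with X meets job79: none.
Via job80 — items with X meets job80: job76.
Via job81 — items with X meets job81: none.
Via job84 — items with X meets job84: none.
Union: job76.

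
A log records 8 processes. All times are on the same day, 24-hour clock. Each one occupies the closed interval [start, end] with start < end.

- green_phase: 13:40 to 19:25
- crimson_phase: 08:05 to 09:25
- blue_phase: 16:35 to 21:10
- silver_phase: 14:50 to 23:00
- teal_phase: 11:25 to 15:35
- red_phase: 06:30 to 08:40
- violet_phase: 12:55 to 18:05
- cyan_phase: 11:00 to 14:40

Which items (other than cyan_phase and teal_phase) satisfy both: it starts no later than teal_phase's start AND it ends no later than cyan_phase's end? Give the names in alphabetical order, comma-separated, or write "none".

Conditions: its start is no later than teal_phase's start (X.start <= 11:25) AND its end is no later than cyan_phase's end (X.end <= 14:40).
blue_phase: start 16:35 <= 11:25? ✗; end 21:10 <= 14:40? ✗ → no.
crimson_phase: start 08:05 <= 11:25? ✓; end 09:25 <= 14:40? ✓ → yes.
green_phase: start 13:40 <= 11:25? ✗; end 19:25 <= 14:40? ✗ → no.
red_phase: start 06:30 <= 11:25? ✓; end 08:40 <= 14:40? ✓ → yes.
silver_phase: start 14:50 <= 11:25? ✗; end 23:00 <= 14:40? ✗ → no.
violet_phase: start 12:55 <= 11:25? ✗; end 18:05 <= 14:40? ✗ → no.
Result: crimson_phase, red_phase.

crimson_phase, red_phase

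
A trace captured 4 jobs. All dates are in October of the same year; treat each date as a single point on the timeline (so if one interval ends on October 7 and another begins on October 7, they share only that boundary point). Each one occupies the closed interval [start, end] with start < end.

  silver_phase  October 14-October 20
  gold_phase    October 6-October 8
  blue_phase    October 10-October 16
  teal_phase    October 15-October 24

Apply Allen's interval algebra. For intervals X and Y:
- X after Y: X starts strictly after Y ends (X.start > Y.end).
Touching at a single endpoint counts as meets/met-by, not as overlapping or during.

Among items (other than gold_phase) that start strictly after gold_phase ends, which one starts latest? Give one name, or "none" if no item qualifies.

teal_phase

Target gold_phase = [October 6, October 8].
blue_phase [October 10, October 16] → after → candidate.
silver_phase [October 14, October 20] → after → candidate.
teal_phase [October 15, October 24] → after → candidate.
Among candidates, latest start is October 15 → teal_phase.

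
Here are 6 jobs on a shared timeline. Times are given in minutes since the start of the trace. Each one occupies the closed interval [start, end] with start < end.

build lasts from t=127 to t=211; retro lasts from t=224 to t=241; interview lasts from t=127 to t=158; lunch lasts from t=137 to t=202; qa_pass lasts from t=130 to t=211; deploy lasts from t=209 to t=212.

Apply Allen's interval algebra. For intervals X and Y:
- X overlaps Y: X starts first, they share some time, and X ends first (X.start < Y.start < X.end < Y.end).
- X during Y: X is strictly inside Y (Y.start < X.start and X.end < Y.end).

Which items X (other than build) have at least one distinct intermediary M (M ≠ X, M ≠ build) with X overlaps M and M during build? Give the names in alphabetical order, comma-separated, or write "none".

Target build = [t=127, t=211].
Intermediaries M with M during build: lunch.
Via lunch — items with X overlaps lunch: interview.
Union: interview.

interview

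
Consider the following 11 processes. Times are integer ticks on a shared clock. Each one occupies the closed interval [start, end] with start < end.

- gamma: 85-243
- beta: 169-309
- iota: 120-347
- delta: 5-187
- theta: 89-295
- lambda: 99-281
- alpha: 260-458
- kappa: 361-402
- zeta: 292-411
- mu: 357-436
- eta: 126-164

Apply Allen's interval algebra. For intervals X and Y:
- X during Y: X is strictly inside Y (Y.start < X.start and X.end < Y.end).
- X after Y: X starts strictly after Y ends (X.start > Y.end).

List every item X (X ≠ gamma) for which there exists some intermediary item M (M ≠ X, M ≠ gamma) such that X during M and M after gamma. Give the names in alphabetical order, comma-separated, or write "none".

kappa, mu, zeta

Target gamma = [85, 243].
Intermediaries M with M after gamma: alpha, kappa, mu, zeta.
Via alpha — items with X during alpha: kappa, mu, zeta.
Via kappa — items with X during kappa: none.
Via mu — items with X during mu: kappa.
Via zeta — items with X during zeta: kappa.
Union: kappa, mu, zeta.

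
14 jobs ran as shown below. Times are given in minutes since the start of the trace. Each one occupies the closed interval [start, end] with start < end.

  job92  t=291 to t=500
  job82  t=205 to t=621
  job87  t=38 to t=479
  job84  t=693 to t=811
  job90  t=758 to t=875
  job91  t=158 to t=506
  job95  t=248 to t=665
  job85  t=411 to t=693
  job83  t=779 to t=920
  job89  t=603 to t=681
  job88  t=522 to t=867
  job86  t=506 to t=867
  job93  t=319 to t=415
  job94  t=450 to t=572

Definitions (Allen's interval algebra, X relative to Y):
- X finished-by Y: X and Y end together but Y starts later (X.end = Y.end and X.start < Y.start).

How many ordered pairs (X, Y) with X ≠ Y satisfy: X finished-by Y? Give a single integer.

Checking all 182 ordered pairs for relation 'finished-by'; matching pairs in alphabetical order:
(job86, job88): job86 finished-by job88 ✓
Count: 1.

1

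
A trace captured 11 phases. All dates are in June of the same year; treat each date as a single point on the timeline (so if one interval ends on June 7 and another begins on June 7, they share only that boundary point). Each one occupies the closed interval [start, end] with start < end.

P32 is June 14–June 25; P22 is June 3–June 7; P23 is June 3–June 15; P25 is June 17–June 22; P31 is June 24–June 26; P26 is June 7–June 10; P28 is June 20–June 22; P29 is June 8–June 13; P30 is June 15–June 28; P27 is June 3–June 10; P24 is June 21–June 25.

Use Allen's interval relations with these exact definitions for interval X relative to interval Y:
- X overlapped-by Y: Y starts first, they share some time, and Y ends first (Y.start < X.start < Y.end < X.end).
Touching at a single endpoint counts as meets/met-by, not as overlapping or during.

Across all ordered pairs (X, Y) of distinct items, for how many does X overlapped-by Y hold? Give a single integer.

8

Checking all 110 ordered pairs for relation 'overlapped-by'; matching pairs in alphabetical order:
(P24, P25): P24 overlapped-by P25 ✓
(P24, P28): P24 overlapped-by P28 ✓
(P29, P26): P29 overlapped-by P26 ✓
(P29, P27): P29 overlapped-by P27 ✓
(P30, P32): P30 overlapped-by P32 ✓
(P31, P24): P31 overlapped-by P24 ✓
(P31, P32): P31 overlapped-by P32 ✓
(P32, P23): P32 overlapped-by P23 ✓
Count: 8.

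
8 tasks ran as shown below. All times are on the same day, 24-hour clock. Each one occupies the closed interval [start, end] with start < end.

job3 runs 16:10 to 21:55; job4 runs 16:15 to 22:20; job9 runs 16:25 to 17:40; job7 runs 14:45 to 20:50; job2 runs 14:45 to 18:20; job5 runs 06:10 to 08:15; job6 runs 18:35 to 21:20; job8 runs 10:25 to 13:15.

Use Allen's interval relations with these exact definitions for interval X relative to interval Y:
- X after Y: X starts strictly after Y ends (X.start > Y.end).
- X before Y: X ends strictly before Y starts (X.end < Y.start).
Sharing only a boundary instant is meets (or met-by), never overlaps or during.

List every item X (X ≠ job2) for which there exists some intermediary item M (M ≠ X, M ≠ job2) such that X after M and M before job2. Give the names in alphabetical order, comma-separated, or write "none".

job3, job4, job6, job7, job8, job9

Target job2 = [14:45, 18:20].
Intermediaries M with M before job2: job5, job8.
Via job5 — items with X after job5: job3, job4, job6, job7, job8, job9.
Via job8 — items with X after job8: job3, job4, job6, job7, job9.
Union: job3, job4, job6, job7, job8, job9.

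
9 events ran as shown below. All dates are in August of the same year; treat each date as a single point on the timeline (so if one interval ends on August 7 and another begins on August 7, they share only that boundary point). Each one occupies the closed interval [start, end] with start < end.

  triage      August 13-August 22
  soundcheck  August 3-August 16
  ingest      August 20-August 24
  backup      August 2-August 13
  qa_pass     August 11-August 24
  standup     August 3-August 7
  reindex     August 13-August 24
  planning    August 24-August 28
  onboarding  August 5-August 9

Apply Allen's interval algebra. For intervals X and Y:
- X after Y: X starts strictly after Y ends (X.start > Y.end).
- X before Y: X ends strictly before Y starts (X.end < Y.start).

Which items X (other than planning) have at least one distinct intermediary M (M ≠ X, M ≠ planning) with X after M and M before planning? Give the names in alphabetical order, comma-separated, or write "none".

Target planning = [August 24, August 28].
Intermediaries M with M before planning: backup, onboarding, soundcheck, standup, triage.
Via backup — items with X after backup: ingest.
Via onboarding — items with X after onboarding: ingest, qa_pass, reindex, triage.
Via soundcheck — items with X after soundcheck: ingest.
Via standup — items with X after standup: ingest, qa_pass, reindex, triage.
Via triage — items with X after triage: none.
Union: ingest, qa_pass, reindex, triage.

ingest, qa_pass, reindex, triage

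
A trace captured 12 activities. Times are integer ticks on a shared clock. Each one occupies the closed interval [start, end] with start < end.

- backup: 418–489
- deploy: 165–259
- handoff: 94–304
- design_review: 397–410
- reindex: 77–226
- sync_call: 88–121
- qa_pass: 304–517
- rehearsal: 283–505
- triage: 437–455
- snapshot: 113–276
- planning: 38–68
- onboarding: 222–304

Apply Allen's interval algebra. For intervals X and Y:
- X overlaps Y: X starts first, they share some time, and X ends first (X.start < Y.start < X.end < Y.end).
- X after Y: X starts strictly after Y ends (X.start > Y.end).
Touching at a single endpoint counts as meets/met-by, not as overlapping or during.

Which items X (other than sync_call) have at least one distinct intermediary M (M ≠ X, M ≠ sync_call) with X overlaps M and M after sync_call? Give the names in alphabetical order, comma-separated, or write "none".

Target sync_call = [88, 121].
Intermediaries M with M after sync_call: backup, deploy, design_review, onboarding, qa_pass, rehearsal, triage.
Via backup — items with X overlaps backup: none.
Via deploy — items with X overlaps deploy: reindex.
Via design_review — items with X overlaps design_review: none.
Via onboarding — items with X overlaps onboarding: deploy, reindex, snapshot.
Via qa_pass — items with X overlaps qa_pass: rehearsal.
Via rehearsal — items with X overlaps rehearsal: handoff, onboarding.
Via triage — items with X overlaps triage: none.
Union: deploy, handoff, onboarding, rehearsal, reindex, snapshot.

deploy, handoff, onboarding, rehearsal, reindex, snapshot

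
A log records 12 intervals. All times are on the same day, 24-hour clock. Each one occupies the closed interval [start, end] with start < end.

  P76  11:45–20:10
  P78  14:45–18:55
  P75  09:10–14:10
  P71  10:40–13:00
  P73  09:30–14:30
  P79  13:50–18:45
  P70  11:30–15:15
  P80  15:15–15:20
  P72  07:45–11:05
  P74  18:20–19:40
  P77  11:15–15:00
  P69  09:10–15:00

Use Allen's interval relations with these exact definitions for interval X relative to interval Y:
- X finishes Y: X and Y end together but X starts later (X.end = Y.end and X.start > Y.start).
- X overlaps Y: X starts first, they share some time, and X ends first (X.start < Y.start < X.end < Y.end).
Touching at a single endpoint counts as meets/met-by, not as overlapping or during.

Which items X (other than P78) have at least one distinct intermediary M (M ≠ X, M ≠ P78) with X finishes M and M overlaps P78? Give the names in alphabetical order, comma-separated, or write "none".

P77

Target P78 = [14:45, 18:55].
Intermediaries M with M overlaps P78: P69, P70, P77, P79.
Via P69 — items with X finishes P69: P77.
Via P70 — items with X finishes P70: none.
Via P77 — items with X finishes P77: none.
Via P79 — items with X finishes P79: none.
Union: P77.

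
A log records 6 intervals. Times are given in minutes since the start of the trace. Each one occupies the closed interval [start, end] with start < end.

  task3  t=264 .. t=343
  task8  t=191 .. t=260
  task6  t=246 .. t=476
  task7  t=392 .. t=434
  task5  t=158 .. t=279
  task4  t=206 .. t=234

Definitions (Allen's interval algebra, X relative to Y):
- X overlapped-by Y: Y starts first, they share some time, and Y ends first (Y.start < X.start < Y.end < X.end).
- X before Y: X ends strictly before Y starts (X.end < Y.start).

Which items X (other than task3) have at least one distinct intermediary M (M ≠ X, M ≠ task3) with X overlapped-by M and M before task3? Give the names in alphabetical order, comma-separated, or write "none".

task6

Target task3 = [t=264, t=343].
Intermediaries M with M before task3: task4, task8.
Via task4 — items with X overlapped-by task4: none.
Via task8 — items with X overlapped-by task8: task6.
Union: task6.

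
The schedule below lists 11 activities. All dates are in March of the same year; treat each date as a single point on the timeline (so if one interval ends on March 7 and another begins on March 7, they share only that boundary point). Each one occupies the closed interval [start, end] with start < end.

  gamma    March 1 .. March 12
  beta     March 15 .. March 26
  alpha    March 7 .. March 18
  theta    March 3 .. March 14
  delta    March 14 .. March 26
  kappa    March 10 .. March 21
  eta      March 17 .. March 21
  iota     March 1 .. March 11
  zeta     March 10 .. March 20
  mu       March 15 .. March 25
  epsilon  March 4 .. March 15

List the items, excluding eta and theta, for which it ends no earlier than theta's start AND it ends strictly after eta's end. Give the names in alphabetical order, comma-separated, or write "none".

beta, delta, mu

Conditions: its end is no earlier than theta's start (X.end >= March 3) AND its end is strictly after eta's end (X.end > March 21).
alpha: end March 18 >= March 3? ✓; end March 18 > March 21? ✗ → no.
beta: end March 26 >= March 3? ✓; end March 26 > March 21? ✓ → yes.
delta: end March 26 >= March 3? ✓; end March 26 > March 21? ✓ → yes.
epsilon: end March 15 >= March 3? ✓; end March 15 > March 21? ✗ → no.
gamma: end March 12 >= March 3? ✓; end March 12 > March 21? ✗ → no.
iota: end March 11 >= March 3? ✓; end March 11 > March 21? ✗ → no.
kappa: end March 21 >= March 3? ✓; end March 21 > March 21? ✗ → no.
mu: end March 25 >= March 3? ✓; end March 25 > March 21? ✓ → yes.
zeta: end March 20 >= March 3? ✓; end March 20 > March 21? ✗ → no.
Result: beta, delta, mu.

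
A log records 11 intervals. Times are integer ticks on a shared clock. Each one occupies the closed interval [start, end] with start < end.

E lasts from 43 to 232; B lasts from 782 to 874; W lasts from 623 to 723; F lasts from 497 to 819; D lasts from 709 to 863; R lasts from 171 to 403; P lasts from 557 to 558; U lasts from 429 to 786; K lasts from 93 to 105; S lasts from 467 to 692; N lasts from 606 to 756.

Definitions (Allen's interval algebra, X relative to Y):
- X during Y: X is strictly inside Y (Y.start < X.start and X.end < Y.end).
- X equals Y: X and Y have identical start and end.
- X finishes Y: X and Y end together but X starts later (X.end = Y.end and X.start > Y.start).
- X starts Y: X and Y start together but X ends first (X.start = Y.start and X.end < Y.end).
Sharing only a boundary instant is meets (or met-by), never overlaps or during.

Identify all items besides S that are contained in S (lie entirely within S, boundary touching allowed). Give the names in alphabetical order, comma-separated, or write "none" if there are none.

Target S = [467, 692].
B [782, 874] → after → no.
D [709, 863] → after → no.
E [43, 232] → before → no.
F [497, 819] → overlapped-by → no.
K [93, 105] → before → no.
N [606, 756] → overlapped-by → no.
P [557, 558] → during → yes.
R [171, 403] → before → no.
U [429, 786] → contains → no.
W [623, 723] → overlapped-by → no.
Result: P.

P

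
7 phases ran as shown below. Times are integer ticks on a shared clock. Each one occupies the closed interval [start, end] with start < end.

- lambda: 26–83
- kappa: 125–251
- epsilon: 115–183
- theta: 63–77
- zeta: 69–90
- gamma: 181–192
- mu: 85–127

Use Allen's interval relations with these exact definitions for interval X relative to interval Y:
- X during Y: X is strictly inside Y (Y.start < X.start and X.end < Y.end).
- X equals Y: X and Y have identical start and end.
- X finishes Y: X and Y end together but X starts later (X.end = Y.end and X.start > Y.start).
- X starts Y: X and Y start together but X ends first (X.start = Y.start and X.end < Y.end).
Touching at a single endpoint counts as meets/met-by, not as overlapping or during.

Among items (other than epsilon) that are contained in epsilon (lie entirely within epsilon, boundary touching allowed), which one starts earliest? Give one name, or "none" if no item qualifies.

none

Target epsilon = [115, 183].
gamma [181, 192] → overlapped-by → excluded.
kappa [125, 251] → overlapped-by → excluded.
lambda [26, 83] → before → excluded.
mu [85, 127] → overlaps → excluded.
theta [63, 77] → before → excluded.
zeta [69, 90] → before → excluded.
No candidates → none.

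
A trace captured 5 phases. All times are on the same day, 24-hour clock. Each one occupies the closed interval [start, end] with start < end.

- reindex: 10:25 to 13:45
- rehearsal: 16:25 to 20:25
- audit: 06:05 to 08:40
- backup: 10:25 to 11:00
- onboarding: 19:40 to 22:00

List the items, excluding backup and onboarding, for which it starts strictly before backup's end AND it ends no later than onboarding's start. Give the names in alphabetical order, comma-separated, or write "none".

Conditions: its start is strictly before backup's end (X.start < 11:00) AND its end is no later than onboarding's start (X.end <= 19:40).
audit: start 06:05 < 11:00? ✓; end 08:40 <= 19:40? ✓ → yes.
rehearsal: start 16:25 < 11:00? ✗; end 20:25 <= 19:40? ✗ → no.
reindex: start 10:25 < 11:00? ✓; end 13:45 <= 19:40? ✓ → yes.
Result: audit, reindex.

audit, reindex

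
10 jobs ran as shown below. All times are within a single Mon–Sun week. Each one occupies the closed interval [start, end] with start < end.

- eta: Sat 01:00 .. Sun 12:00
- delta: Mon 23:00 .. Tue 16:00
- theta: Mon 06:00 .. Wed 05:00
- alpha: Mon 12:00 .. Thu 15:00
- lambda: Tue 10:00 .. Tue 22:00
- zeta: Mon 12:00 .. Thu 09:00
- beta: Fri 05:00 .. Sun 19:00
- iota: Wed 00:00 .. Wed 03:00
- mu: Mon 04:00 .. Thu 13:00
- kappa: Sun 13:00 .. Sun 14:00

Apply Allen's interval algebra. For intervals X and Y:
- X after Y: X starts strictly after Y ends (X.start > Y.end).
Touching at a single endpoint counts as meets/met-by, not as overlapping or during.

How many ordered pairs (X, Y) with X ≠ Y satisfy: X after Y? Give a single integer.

24

Checking all 90 ordered pairs for relation 'after'; matching pairs in alphabetical order:
(beta, alpha): beta after alpha ✓
(beta, delta): beta after delta ✓
(beta, iota): beta after iota ✓
(beta, lambda): beta after lambda ✓
(beta, mu): beta after mu ✓
(beta, theta): beta after theta ✓
(beta, zeta): beta after zeta ✓
(eta, alpha): eta after alpha ✓
(eta, delta): eta after delta ✓
(eta, iota): eta after iota ✓
(eta, lambda): eta after lambda ✓
(eta, mu): eta after mu ✓
(eta, theta): eta after theta ✓
(eta, zeta): eta after zeta ✓
(iota, delta): iota after delta ✓
(iota, lambda): iota after lambda ✓
(kappa, alpha): kappa after alpha ✓
(kappa, delta): kappa after delta ✓
(kappa, eta): kappa after eta ✓
(kappa, iota): kappa after iota ✓
(kappa, lambda): kappa after lambda ✓
(kappa, mu): kappa after mu ✓
(kappa, theta): kappa after theta ✓
(kappa, zeta): kappa after zeta ✓
Count: 24.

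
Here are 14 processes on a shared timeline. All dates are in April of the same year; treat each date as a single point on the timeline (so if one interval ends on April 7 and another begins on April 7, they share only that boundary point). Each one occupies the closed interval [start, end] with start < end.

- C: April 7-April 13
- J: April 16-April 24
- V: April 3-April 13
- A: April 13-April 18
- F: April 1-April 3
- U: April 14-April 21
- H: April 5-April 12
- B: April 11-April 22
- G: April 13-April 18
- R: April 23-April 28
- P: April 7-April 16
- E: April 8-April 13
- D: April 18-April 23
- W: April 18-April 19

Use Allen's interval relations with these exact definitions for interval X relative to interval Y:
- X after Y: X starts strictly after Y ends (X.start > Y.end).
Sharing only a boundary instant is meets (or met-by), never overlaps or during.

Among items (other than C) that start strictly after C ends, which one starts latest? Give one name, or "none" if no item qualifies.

Target C = [April 7, April 13].
A [April 13, April 18] → met-by → excluded.
B [April 11, April 22] → overlapped-by → excluded.
D [April 18, April 23] → after → candidate.
E [April 8, April 13] → finishes → excluded.
F [April 1, April 3] → before → excluded.
G [April 13, April 18] → met-by → excluded.
H [April 5, April 12] → overlaps → excluded.
J [April 16, April 24] → after → candidate.
P [April 7, April 16] → started-by → excluded.
R [April 23, April 28] → after → candidate.
U [April 14, April 21] → after → candidate.
V [April 3, April 13] → finished-by → excluded.
W [April 18, April 19] → after → candidate.
Among candidates, latest start is April 23 → R.

R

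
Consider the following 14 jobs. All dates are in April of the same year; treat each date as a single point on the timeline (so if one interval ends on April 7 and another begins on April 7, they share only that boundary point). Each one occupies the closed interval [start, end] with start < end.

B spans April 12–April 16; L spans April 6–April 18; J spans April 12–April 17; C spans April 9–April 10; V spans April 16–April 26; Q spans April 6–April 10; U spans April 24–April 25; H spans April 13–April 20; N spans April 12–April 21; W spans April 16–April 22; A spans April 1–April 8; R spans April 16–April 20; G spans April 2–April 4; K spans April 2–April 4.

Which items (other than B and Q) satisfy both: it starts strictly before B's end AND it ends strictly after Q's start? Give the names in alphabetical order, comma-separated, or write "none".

Conditions: its start is strictly before B's end (X.start < April 16) AND its end is strictly after Q's start (X.end > April 6).
A: start April 1 < April 16? ✓; end April 8 > April 6? ✓ → yes.
C: start April 9 < April 16? ✓; end April 10 > April 6? ✓ → yes.
G: start April 2 < April 16? ✓; end April 4 > April 6? ✗ → no.
H: start April 13 < April 16? ✓; end April 20 > April 6? ✓ → yes.
J: start April 12 < April 16? ✓; end April 17 > April 6? ✓ → yes.
K: start April 2 < April 16? ✓; end April 4 > April 6? ✗ → no.
L: start April 6 < April 16? ✓; end April 18 > April 6? ✓ → yes.
N: start April 12 < April 16? ✓; end April 21 > April 6? ✓ → yes.
R: start April 16 < April 16? ✗; end April 20 > April 6? ✓ → no.
U: start April 24 < April 16? ✗; end April 25 > April 6? ✓ → no.
V: start April 16 < April 16? ✗; end April 26 > April 6? ✓ → no.
W: start April 16 < April 16? ✗; end April 22 > April 6? ✓ → no.
Result: A, C, H, J, L, N.

A, C, H, J, L, N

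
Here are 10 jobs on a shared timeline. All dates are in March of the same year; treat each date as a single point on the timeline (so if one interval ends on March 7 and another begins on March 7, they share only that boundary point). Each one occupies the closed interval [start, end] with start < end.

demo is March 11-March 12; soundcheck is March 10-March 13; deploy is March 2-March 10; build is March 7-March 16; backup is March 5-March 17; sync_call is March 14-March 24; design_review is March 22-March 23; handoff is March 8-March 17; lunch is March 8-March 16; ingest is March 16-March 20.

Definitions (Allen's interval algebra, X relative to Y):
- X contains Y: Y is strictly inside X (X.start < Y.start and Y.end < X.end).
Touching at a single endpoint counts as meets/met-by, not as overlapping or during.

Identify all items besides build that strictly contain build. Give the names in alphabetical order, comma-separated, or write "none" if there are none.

Target build = [March 7, March 16].
backup [March 5, March 17] → contains → yes.
demo [March 11, March 12] → during → no.
deploy [March 2, March 10] → overlaps → no.
design_review [March 22, March 23] → after → no.
handoff [March 8, March 17] → overlapped-by → no.
ingest [March 16, March 20] → met-by → no.
lunch [March 8, March 16] → finishes → no.
soundcheck [March 10, March 13] → during → no.
sync_call [March 14, March 24] → overlapped-by → no.
Result: backup.

backup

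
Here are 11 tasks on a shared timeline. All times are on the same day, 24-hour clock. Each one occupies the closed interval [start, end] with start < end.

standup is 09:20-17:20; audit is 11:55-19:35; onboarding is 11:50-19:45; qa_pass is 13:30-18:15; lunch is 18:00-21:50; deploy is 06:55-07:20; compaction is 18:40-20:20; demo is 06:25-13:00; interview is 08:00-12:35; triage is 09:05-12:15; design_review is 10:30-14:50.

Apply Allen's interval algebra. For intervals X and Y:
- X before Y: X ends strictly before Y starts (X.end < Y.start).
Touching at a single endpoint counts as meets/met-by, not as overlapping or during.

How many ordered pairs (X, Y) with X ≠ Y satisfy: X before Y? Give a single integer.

23

Checking all 110 ordered pairs for relation 'before'; matching pairs in alphabetical order:
(demo, compaction): demo before compaction ✓
(demo, lunch): demo before lunch ✓
(demo, qa_pass): demo before qa_pass ✓
(deploy, audit): deploy before audit ✓
(deploy, compaction): deploy before compaction ✓
(deploy, design_review): deploy before design_review ✓
(deploy, interview): deploy before interview ✓
(deploy, lunch): deploy before lunch ✓
(deploy, onboarding): deploy before onboarding ✓
(deploy, qa_pass): deploy before qa_pass ✓
(deploy, standup): deploy before standup ✓
(deploy, triage): deploy before triage ✓
(design_review, compaction): design_review before compaction ✓
(design_review, lunch): design_review before lunch ✓
(interview, compaction): interview before compaction ✓
(interview, lunch): interview before lunch ✓
(interview, qa_pass): interview before qa_pass ✓
(qa_pass, compaction): qa_pass before compaction ✓
(standup, compaction): standup before compaction ✓
(standup, lunch): standup before lunch ✓
(triage, compaction): triage before compaction ✓
(triage, lunch): triage before lunch ✓
(triage, qa_pass): triage before qa_pass ✓
Count: 23.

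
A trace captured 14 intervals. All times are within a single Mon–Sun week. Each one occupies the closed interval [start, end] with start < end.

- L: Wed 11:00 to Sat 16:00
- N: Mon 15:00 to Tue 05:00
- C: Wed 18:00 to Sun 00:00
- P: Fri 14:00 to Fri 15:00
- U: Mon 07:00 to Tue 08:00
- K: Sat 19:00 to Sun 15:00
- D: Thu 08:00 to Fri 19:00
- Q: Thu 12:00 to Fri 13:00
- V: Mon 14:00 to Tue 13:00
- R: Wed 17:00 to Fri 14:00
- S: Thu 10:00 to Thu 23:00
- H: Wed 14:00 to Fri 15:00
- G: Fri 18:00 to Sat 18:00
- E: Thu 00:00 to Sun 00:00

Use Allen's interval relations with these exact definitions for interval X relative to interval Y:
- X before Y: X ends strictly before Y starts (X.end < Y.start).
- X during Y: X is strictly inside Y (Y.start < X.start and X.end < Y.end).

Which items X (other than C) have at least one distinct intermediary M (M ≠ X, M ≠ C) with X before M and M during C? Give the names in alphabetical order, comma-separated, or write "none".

H, N, P, Q, R, S, U, V

Target C = [Wed 18:00, Sun 00:00].
Intermediaries M with M during C: D, G, P, Q, S.
Via D — items with X before D: N, U, V.
Via G — items with X before G: H, N, P, Q, R, S, U, V.
Via P — items with X before P: N, Q, S, U, V.
Via Q — items with X before Q: N, U, V.
Via S — items with X before S: N, U, V.
Union: H, N, P, Q, R, S, U, V.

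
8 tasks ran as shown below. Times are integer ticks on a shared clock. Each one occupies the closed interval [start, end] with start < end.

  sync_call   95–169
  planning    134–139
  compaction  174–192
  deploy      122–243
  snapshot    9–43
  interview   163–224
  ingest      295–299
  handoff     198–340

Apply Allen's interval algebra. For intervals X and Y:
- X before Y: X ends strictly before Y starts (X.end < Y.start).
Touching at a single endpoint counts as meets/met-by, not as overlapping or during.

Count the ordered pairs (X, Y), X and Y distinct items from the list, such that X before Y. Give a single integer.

Checking all 56 ordered pairs for relation 'before'; matching pairs in alphabetical order:
(compaction, handoff): compaction before handoff ✓
(compaction, ingest): compaction before ingest ✓
(deploy, ingest): deploy before ingest ✓
(interview, ingest): interview before ingest ✓
(planning, compaction): planning before compaction ✓
(planning, handoff): planning before handoff ✓
(planning, ingest): planning before ingest ✓
(planning, interview): planning before interview ✓
(snapshot, compaction): snapshot before compaction ✓
(snapshot, deploy): snapshot before deploy ✓
(snapshot, handoff): snapshot before handoff ✓
(snapshot, ingest): snapshot before ingest ✓
(snapshot, interview): snapshot before interview ✓
(snapshot, planning): snapshot before planning ✓
(snapshot, sync_call): snapshot before sync_call ✓
(sync_call, compaction): sync_call before compaction ✓
(sync_call, handoff): sync_call before handoff ✓
(sync_call, ingest): sync_call before ingest ✓
Count: 18.

18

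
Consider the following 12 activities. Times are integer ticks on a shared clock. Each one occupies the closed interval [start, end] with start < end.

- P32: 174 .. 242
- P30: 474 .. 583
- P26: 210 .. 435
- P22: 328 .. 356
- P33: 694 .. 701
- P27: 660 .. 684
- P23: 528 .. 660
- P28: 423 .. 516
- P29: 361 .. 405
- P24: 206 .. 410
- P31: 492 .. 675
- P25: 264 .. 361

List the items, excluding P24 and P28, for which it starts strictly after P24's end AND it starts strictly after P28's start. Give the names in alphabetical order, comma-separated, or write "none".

Conditions: its start is strictly after P24's end (X.start > 410) AND its start is strictly after P28's start (X.start > 423).
P22: start 328 > 410? ✗; start 328 > 423? ✗ → no.
P23: start 528 > 410? ✓; start 528 > 423? ✓ → yes.
P25: start 264 > 410? ✗; start 264 > 423? ✗ → no.
P26: start 210 > 410? ✗; start 210 > 423? ✗ → no.
P27: start 660 > 410? ✓; start 660 > 423? ✓ → yes.
P29: start 361 > 410? ✗; start 361 > 423? ✗ → no.
P30: start 474 > 410? ✓; start 474 > 423? ✓ → yes.
P31: start 492 > 410? ✓; start 492 > 423? ✓ → yes.
P32: start 174 > 410? ✗; start 174 > 423? ✗ → no.
P33: start 694 > 410? ✓; start 694 > 423? ✓ → yes.
Result: P23, P27, P30, P31, P33.

P23, P27, P30, P31, P33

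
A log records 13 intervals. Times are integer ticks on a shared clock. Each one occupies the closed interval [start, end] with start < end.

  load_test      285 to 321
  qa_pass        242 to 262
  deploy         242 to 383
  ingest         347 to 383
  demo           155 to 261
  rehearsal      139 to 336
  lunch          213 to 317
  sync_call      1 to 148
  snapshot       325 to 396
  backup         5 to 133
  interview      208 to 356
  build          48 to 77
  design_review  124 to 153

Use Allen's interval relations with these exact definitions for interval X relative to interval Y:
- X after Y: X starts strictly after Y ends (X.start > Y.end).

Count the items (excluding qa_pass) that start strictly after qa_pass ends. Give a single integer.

3

Target qa_pass = [242, 262].
backup [5, 133] → before → no.
build [48, 77] → before → no.
demo [155, 261] → overlaps → no.
deploy [242, 383] → started-by → no.
design_review [124, 153] → before → no.
ingest [347, 383] → after → counts.
interview [208, 356] → contains → no.
load_test [285, 321] → after → counts.
lunch [213, 317] → contains → no.
rehearsal [139, 336] → contains → no.
snapshot [325, 396] → after → counts.
sync_call [1, 148] → before → no.
Total: 3.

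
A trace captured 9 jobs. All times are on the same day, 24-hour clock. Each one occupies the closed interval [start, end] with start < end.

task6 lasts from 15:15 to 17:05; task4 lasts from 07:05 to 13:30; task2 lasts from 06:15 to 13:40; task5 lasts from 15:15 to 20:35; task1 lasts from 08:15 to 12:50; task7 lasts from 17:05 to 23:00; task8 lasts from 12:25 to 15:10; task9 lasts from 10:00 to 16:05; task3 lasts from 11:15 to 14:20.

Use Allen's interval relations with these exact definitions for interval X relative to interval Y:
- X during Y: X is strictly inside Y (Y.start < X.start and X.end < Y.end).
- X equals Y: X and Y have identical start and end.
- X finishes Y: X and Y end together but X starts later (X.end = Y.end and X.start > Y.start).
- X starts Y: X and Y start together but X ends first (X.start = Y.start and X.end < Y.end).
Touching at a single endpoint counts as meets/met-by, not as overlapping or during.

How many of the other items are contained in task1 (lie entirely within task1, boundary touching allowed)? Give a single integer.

Target task1 = [08:15, 12:50].
task2 [06:15, 13:40] → contains → no.
task3 [11:15, 14:20] → overlapped-by → no.
task4 [07:05, 13:30] → contains → no.
task5 [15:15, 20:35] → after → no.
task6 [15:15, 17:05] → after → no.
task7 [17:05, 23:00] → after → no.
task8 [12:25, 15:10] → overlapped-by → no.
task9 [10:00, 16:05] → overlapped-by → no.
Total: 0.

0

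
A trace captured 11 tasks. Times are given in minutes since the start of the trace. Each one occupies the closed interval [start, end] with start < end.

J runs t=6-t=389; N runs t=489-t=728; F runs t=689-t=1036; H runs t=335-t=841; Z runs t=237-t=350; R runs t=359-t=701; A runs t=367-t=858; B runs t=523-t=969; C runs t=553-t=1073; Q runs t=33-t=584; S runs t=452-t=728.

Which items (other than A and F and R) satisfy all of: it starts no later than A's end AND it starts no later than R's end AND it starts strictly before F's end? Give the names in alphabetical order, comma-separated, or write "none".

B, C, H, J, N, Q, S, Z

Conditions: its start is no later than A's end (X.start <= t=858) AND its start is no later than R's end (X.start <= t=701) AND its start is strictly before F's end (X.start < t=1036).
B: start t=523 <= t=858? ✓; start t=523 <= t=701? ✓; start t=523 < t=1036? ✓ → yes.
C: start t=553 <= t=858? ✓; start t=553 <= t=701? ✓; start t=553 < t=1036? ✓ → yes.
H: start t=335 <= t=858? ✓; start t=335 <= t=701? ✓; start t=335 < t=1036? ✓ → yes.
J: start t=6 <= t=858? ✓; start t=6 <= t=701? ✓; start t=6 < t=1036? ✓ → yes.
N: start t=489 <= t=858? ✓; start t=489 <= t=701? ✓; start t=489 < t=1036? ✓ → yes.
Q: start t=33 <= t=858? ✓; start t=33 <= t=701? ✓; start t=33 < t=1036? ✓ → yes.
S: start t=452 <= t=858? ✓; start t=452 <= t=701? ✓; start t=452 < t=1036? ✓ → yes.
Z: start t=237 <= t=858? ✓; start t=237 <= t=701? ✓; start t=237 < t=1036? ✓ → yes.
Result: B, C, H, J, N, Q, S, Z.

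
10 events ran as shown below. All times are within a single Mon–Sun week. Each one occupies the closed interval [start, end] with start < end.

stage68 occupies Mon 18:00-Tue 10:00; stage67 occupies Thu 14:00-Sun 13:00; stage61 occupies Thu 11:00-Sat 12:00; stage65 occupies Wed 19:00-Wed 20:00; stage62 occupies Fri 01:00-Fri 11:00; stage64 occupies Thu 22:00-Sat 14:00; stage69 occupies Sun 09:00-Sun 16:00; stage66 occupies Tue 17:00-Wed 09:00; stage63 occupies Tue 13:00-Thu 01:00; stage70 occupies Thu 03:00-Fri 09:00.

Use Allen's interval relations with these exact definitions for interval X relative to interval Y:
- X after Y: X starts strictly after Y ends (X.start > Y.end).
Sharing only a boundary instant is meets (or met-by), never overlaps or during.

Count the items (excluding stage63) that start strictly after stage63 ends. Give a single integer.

Target stage63 = [Tue 13:00, Thu 01:00].
stage61 [Thu 11:00, Sat 12:00] → after → counts.
stage62 [Fri 01:00, Fri 11:00] → after → counts.
stage64 [Thu 22:00, Sat 14:00] → after → counts.
stage65 [Wed 19:00, Wed 20:00] → during → no.
stage66 [Tue 17:00, Wed 09:00] → during → no.
stage67 [Thu 14:00, Sun 13:00] → after → counts.
stage68 [Mon 18:00, Tue 10:00] → before → no.
stage69 [Sun 09:00, Sun 16:00] → after → counts.
stage70 [Thu 03:00, Fri 09:00] → after → counts.
Total: 6.

6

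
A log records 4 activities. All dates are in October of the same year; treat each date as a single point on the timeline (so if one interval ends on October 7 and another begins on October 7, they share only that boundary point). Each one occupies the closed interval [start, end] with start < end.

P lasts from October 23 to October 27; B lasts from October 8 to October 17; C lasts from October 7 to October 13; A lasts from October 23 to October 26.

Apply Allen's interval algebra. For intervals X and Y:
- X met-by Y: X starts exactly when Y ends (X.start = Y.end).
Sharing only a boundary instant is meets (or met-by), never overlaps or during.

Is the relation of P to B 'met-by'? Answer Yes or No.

P = [October 23, October 27], B = [October 8, October 17].
Actual relation of P to B: after.
Asked whether 'met-by' holds → No.

No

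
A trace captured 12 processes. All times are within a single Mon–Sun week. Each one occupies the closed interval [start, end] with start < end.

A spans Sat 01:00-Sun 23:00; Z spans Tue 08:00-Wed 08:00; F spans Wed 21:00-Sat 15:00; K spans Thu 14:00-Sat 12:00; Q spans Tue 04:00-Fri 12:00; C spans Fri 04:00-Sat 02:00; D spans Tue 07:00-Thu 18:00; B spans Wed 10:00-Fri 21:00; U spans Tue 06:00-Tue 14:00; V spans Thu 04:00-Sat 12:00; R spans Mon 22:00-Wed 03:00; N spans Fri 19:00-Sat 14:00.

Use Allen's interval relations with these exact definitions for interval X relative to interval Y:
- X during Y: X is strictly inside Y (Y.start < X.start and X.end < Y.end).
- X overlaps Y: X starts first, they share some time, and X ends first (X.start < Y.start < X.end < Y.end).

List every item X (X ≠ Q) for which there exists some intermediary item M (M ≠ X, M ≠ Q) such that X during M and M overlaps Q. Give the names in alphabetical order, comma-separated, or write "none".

U

Target Q = [Tue 04:00, Fri 12:00].
Intermediaries M with M overlaps Q: R.
Via R — items with X during R: U.
Union: U.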